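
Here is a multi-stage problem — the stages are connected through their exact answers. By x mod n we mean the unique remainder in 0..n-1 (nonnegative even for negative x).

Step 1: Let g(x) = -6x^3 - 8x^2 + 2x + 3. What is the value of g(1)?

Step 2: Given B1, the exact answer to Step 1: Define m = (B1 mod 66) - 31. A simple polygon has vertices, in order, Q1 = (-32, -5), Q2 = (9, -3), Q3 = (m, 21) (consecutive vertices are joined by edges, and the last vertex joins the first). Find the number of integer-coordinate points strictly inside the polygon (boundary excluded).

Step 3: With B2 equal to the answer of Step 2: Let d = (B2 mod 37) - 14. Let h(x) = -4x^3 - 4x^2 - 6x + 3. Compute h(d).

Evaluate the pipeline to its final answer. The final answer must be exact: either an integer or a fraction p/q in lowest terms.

Step 1: -6*(1)^3 - 8*(1)^2 + 2*(1)^1 + 3 = (-6) + (-8) + (2) + (3) = -9; answer -9
Step 2: B1 = -9; m = 26; cross terms: (-32*-3 - 9*-5)=141, (9*21 - 26*-3)=267, (26*-5 - -32*21)=542; twice the area = |950| = 950; area = 475; boundary points = 1 + 1 + 2 = 4; strictly interior points = area - boundary/2 + 1 = 474; answer 474
Step 3: B2 = 474; d = 16; -4*(16)^3 - 4*(16)^2 - 6*(16)^1 + 3 = (-16384) + (-1024) + (-96) + (3) = -17501; answer -17501

-17501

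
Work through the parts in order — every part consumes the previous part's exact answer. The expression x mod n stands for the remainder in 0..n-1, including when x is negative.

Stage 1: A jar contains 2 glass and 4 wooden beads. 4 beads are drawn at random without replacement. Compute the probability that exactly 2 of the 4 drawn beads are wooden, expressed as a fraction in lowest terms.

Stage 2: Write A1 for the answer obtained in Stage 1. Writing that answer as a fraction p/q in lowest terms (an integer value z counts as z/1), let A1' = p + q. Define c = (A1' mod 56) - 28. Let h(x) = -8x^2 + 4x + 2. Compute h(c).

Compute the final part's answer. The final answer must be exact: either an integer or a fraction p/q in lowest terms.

-3610

Stage 1: total draws C(6,4) = 15; favorable C(4,2)*C(2,2) = 6; P = 2/5; answer 2/5
Stage 2: A1 = 2/5; threaded value p + q = 7; c = -21; -8*(-21)^2 + 4*(-21)^1 + 2 = (-3528) + (-84) + (2) = -3610; answer -3610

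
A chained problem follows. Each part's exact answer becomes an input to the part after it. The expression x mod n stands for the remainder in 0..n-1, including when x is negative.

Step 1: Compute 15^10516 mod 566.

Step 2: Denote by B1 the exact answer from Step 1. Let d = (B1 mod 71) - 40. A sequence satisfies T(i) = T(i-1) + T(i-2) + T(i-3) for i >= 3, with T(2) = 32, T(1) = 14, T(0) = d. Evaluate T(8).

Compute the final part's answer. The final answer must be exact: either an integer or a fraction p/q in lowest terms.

Step 1: squarings mod 566: 15^1=15, 15^2=225, 15^4=251, 15^8=175, 15^16=61, 15^32=325, 15^64=349, 15^128=111, 15^256=435, 15^512=181, 15^1024=499, 15^2048=527, 15^4096=389, 15^8192=199; 15^10516 = 15^4 * 15^16 * 15^256 * 15^2048 * 15^8192 = 533 (mod 566); answer 533
Step 2: B1 = 533; d = -4; T(3) = 1*(32) + 1*(14) + 1*(-4) = 42; iterating: T(3)=42, T(4)=88, T(5)=162, T(6)=292, T(7)=542, T(8)=996; answer 996

996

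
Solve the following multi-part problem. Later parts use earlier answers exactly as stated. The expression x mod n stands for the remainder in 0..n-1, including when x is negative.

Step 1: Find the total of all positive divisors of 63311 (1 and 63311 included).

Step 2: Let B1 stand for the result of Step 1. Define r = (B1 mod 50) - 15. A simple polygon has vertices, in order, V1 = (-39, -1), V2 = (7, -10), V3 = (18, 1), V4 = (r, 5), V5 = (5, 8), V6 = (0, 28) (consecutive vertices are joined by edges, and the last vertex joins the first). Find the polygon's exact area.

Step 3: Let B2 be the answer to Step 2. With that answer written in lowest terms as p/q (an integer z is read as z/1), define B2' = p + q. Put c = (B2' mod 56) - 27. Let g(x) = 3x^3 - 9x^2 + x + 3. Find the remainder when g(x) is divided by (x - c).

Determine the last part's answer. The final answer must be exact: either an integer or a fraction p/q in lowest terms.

Step 1: 63311 is prime, so its only divisors are 1 and 63311; sigma = 1 + 63311 = 63312; answer 63312
Step 2: B1 = 63312; r = -3; cross terms: (-39*-10 - 7*-1)=397, (7*1 - 18*-10)=187, (18*5 - -3*1)=93, (-3*8 - 5*5)=-49, (5*28 - 0*8)=140, (0*-1 - -39*28)=1092; twice the area = |1860| = 1860; area = 930; answer 930
Step 3: B2 = 930; threaded value p + q = 931; c = 8; remainder = value at the root: 3*(8)^3 - 9*(8)^2 + 1*(8)^1 + 3 = (1536) + (-576) + (8) + (3) = 971; answer 971

971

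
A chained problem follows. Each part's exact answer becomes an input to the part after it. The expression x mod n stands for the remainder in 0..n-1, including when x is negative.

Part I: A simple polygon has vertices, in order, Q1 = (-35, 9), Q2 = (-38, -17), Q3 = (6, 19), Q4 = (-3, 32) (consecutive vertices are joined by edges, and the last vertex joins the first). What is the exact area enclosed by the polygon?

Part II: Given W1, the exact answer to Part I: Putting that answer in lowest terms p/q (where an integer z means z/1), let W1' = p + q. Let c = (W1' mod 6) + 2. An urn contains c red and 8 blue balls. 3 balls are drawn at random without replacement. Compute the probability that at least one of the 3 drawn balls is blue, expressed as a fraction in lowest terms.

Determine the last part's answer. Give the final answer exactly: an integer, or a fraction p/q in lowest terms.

Part I: cross terms: (-35*-17 - -38*9)=937, (-38*19 - 6*-17)=-620, (6*32 - -3*19)=249, (-3*9 - -35*32)=1093; twice the area = |1659| = 1659; area = 1659/2; answer 1659/2
Part II: W1 = 1659/2; threaded value p + q = 1661; c = 7; total draws C(15,3) = 455; complement C(7,3) = 35; favorable 455 - 35 = 420; P = 12/13; answer 12/13

12/13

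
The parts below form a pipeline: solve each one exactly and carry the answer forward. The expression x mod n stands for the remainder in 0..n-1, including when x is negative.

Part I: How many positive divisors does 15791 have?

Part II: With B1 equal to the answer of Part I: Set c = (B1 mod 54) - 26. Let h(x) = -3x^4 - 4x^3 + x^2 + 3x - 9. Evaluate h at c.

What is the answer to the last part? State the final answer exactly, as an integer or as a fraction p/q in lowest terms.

Part I: 15791 is prime, so its only divisors are 1 and 15791; count = 2; answer 2
Part II: B1 = 2; c = -24; -3*(-24)^4 - 4*(-24)^3 + 1*(-24)^2 + 3*(-24)^1 - 9 = (-995328) + (55296) + (576) + (-72) + (-9) = -939537; answer -939537

-939537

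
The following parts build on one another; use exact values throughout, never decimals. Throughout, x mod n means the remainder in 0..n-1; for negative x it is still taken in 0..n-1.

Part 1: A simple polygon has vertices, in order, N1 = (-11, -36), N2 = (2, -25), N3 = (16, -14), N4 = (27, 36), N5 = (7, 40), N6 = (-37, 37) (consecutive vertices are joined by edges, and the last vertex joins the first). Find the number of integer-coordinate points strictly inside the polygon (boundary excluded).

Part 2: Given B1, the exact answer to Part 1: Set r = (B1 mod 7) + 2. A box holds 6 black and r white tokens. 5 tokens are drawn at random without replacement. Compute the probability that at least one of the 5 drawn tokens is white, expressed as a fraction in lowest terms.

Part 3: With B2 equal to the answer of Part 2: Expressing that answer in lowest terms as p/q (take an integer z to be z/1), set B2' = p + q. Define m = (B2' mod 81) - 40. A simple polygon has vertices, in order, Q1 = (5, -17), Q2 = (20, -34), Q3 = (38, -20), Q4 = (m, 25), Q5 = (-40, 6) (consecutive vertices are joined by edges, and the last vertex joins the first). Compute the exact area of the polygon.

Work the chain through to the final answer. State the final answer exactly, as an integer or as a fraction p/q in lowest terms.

1571

Part 1: cross terms: (-11*-25 - 2*-36)=347, (2*-14 - 16*-25)=372, (16*36 - 27*-14)=954, (27*40 - 7*36)=828, (7*37 - -37*40)=1739, (-37*-36 - -11*37)=1739; twice the area = |5979| = 5979; area = 5979/2; boundary points = 1 + 1 + 1 + 4 + 1 + 1 = 9; strictly interior points = area - boundary/2 + 1 = 2986; answer 2986
Part 2: B1 = 2986; r = 6; total draws C(12,5) = 792; complement C(6,5) = 6; favorable 792 - 6 = 786; P = 131/132; answer 131/132
Part 3: B2 = 131/132; threaded value p + q = 263; m = -20; cross terms: (5*-34 - 20*-17)=170, (20*-20 - 38*-34)=892, (38*25 - -20*-20)=550, (-20*6 - -40*25)=880, (-40*-17 - 5*6)=650; twice the area = |3142| = 3142; area = 1571; answer 1571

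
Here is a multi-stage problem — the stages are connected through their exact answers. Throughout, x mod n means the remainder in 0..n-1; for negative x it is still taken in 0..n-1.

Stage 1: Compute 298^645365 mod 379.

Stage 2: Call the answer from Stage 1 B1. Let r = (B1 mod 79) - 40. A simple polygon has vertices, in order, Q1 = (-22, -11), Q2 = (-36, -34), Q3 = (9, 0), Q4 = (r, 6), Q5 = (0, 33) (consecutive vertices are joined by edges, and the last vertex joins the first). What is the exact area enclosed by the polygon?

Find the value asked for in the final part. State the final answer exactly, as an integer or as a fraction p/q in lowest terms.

Stage 1: squarings mod 379: 298^1=298, 298^2=118, 298^4=280, 298^8=326, 298^16=156, 298^32=80, 298^64=336, 298^128=333, 298^256=221, 298^512=329, 298^1024=226, 298^2048=290, 298^4096=341, 298^8192=307, 298^16384=257, 298^32768=103, 298^65536=376, 298^131072=9, 298^262144=81, 298^524288=118; 298^645365 = 298^1 * 298^4 * 298^16 * 298^32 * 298^64 * 298^128 * 298^2048 * 298^4096 * 298^16384 * 298^32768 * 298^65536 * 298^524288 = 128 (mod 379); answer 128
Stage 2: B1 = 128; r = 9; cross terms: (-22*-34 - -36*-11)=352, (-36*0 - 9*-34)=306, (9*6 - 9*0)=54, (9*33 - 0*6)=297, (0*-11 - -22*33)=726; twice the area = |1735| = 1735; area = 1735/2; answer 1735/2

1735/2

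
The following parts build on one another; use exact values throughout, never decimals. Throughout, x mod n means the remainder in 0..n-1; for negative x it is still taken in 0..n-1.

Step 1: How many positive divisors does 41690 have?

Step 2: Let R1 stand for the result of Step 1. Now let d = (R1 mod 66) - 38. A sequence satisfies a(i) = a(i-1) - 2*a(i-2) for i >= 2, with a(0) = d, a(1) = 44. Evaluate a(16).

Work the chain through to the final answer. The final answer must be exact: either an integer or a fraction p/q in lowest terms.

Step 1: 41690 = 2 * 5 * 11 * 379; number of divisors = (1+1) * (1+1) * (1+1) * (1+1) = 16; answer 16
Step 2: R1 = 16; d = -22; a(2) = 1*(44) - 2*(-22) = 88; iterating: a(2)=88, a(3)=0, a(4)=-176, a(5)=-176, a(6)=176, a(7)=528, a(8)=176, a(9)=-880, a(10)=-1232, a(11)=528, a(12)=2992, a(13)=1936, a(14)=-4048, a(15)=-7920, a(16)=176; answer 176

176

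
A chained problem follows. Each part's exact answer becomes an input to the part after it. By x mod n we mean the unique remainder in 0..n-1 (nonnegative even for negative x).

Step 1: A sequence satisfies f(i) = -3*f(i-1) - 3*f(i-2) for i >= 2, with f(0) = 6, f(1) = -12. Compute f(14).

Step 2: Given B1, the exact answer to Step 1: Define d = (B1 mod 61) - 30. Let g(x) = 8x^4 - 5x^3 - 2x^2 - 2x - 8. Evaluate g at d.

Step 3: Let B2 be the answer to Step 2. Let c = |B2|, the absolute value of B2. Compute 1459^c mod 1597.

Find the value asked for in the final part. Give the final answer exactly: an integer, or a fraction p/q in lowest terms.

Step 1: f(2) = -3*(-12) - 3*(6) = 18; iterating: f(2)=18, f(3)=-18, f(4)=0, f(5)=54, f(6)=-162, f(7)=324, f(8)=-486, f(9)=486, f(10)=0, f(11)=-1458, f(12)=4374, f(13)=-8748, f(14)=13122; answer 13122
Step 2: B1 = 13122; d = -23; 8*(-23)^4 - 5*(-23)^3 - 2*(-23)^2 - 2*(-23)^1 - 8 = (2238728) + (60835) + (-1058) + (46) + (-8) = 2298543; answer 2298543
Step 3: B2 = 2298543; c = 2298543; squarings mod 1597: 1459^1=1459, 1459^2=1477, 1459^4=27, 1459^8=729, 1459^16=1237, 1459^32=243, 1459^64=1557, 1459^128=3, 1459^256=9, 1459^512=81, 1459^1024=173, 1459^2048=1183, 1459^4096=517, 1459^8192=590, 1459^16384=1551, 1459^32768=519, 1459^65536=1065, 1459^131072=355, 1459^262144=1459, 1459^524288=1477, 1459^1048576=27, 1459^2097152=729; 1459^2298543 = 1459^1 * 1459^2 * 1459^4 * 1459^8 * 1459^32 * 1459^128 * 1459^512 * 1459^4096 * 1459^65536 * 1459^131072 * 1459^2097152 = 81 (mod 1597); answer 81

81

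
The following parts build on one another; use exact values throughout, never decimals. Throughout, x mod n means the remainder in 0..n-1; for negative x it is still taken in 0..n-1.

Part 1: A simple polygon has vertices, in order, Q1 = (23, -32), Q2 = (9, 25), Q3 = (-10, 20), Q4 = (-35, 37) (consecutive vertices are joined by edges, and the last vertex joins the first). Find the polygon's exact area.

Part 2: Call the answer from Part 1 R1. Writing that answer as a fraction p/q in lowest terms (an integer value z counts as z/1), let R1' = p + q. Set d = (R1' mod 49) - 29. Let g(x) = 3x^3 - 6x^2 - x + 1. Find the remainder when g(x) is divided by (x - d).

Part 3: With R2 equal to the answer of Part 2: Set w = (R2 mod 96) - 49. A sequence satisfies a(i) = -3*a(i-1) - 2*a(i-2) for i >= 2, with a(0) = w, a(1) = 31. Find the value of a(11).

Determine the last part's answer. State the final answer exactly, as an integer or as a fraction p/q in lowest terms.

Part 1: cross terms: (23*25 - 9*-32)=863, (9*20 - -10*25)=430, (-10*37 - -35*20)=330, (-35*-32 - 23*37)=269; twice the area = |1892| = 1892; area = 946; answer 946
Part 2: R1 = 946; threaded value p + q = 947; d = -13; remainder = value at the root: 3*(-13)^3 - 6*(-13)^2 - 1*(-13)^1 + 1 = (-6591) + (-1014) + (13) + (1) = -7591; answer -7591
Part 3: R2 = -7591; w = 40; a(2) = -3*(31) - 2*(40) = -173; iterating: a(2)=-173, a(3)=457, a(4)=-1025, a(5)=2161, a(6)=-4433, a(7)=8977, a(8)=-18065, a(9)=36241, a(10)=-72593, a(11)=145297; answer 145297

145297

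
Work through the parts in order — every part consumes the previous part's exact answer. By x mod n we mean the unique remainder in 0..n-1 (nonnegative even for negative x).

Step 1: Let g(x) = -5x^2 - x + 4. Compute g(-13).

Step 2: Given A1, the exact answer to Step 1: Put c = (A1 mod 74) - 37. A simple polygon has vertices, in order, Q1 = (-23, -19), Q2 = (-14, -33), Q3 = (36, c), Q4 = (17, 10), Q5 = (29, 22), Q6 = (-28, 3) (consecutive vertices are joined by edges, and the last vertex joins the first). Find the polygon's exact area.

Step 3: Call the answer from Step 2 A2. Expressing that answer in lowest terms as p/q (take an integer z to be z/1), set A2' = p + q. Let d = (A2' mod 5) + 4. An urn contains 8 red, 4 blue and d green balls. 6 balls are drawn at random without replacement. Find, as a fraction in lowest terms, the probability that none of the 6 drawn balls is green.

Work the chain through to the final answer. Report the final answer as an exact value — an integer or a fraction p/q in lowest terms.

77/3230

Step 1: -5*(-13)^2 - 1*(-13)^1 + 4 = (-845) + (13) + (4) = -828; answer -828
Step 2: A1 = -828; c = 23; cross terms: (-23*-33 - -14*-19)=493, (-14*23 - 36*-33)=866, (36*10 - 17*23)=-31, (17*22 - 29*10)=84, (29*3 - -28*22)=703, (-28*-19 - -23*3)=601; twice the area = |2716| = 2716; area = 1358; answer 1358
Step 3: A2 = 1358; threaded value p + q = 1359; d = 8; total draws C(20,6) = 38760; favorable C(12,6) = 924; P = 77/3230; answer 77/3230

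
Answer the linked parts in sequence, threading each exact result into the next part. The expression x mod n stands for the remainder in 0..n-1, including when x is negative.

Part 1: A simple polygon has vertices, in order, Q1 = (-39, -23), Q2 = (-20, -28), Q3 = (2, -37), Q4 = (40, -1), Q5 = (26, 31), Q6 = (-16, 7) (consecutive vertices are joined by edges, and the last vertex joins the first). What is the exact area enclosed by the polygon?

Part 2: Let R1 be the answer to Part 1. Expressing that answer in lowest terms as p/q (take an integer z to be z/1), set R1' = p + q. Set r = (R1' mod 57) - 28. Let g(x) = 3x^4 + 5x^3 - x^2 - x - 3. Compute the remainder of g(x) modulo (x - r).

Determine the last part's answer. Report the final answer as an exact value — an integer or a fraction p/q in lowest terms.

5443

Part 1: cross terms: (-39*-28 - -20*-23)=632, (-20*-37 - 2*-28)=796, (2*-1 - 40*-37)=1478, (40*31 - 26*-1)=1266, (26*7 - -16*31)=678, (-16*-23 - -39*7)=641; twice the area = |5491| = 5491; area = 5491/2; answer 5491/2
Part 2: R1 = 5491/2; threaded value p + q = 5493; r = -7; remainder = value at the root: 3*(-7)^4 + 5*(-7)^3 - 1*(-7)^2 - 1*(-7)^1 - 3 = (7203) + (-1715) + (-49) + (7) + (-3) = 5443; answer 5443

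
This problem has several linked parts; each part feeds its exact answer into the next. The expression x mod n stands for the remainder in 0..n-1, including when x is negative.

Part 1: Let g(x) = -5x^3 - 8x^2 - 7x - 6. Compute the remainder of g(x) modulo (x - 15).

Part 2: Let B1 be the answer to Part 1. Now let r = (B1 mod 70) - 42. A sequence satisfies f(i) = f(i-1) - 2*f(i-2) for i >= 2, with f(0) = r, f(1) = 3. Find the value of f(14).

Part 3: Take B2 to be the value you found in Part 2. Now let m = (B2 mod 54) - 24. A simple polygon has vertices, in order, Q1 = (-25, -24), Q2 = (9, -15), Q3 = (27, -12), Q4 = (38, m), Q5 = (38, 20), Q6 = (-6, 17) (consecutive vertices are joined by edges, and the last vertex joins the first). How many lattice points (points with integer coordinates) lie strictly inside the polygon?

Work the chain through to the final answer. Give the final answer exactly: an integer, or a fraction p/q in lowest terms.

Part 1: remainder = value at the root: -5*(15)^3 - 8*(15)^2 - 7*(15)^1 - 6 = (-16875) + (-1800) + (-105) + (-6) = -18786; answer -18786
Part 2: B1 = -18786; r = 2; f(2) = 1*(3) - 2*(2) = -1; iterating: f(2)=-1, f(3)=-7, f(4)=-5, f(5)=9, f(6)=19, f(7)=1, f(8)=-37, f(9)=-39, f(10)=35, f(11)=113, f(12)=43, f(13)=-183, f(14)=-269; answer -269
Part 3: B2 = -269; m = -23; cross terms: (-25*-15 - 9*-24)=591, (9*-12 - 27*-15)=297, (27*-23 - 38*-12)=-165, (38*20 - 38*-23)=1634, (38*17 - -6*20)=766, (-6*-24 - -25*17)=569; twice the area = |3692| = 3692; area = 1846; boundary points = 1 + 3 + 11 + 43 + 1 + 1 = 60; strictly interior points = area - boundary/2 + 1 = 1817; answer 1817

1817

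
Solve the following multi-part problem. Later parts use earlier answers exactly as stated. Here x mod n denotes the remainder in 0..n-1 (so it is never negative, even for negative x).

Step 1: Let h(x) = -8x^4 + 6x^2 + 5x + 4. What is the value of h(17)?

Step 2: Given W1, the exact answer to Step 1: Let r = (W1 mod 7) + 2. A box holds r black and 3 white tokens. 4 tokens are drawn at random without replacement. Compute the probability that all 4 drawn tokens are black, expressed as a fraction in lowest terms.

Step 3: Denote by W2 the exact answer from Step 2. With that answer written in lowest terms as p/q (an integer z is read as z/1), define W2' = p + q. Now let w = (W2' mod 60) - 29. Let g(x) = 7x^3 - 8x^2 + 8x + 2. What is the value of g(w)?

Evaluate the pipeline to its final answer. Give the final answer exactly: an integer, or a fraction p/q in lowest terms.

Step 1: -8*(17)^4 + 6*(17)^2 + 5*(17)^1 + 4 = (-668168) + (1734) + (85) + (4) = -666345; answer -666345
Step 2: W1 = -666345; r = 8; total draws C(11,4) = 330; favorable C(8,4) = 70; P = 7/33; answer 7/33
Step 3: W2 = 7/33; threaded value p + q = 40; w = 11; 7*(11)^3 - 8*(11)^2 + 8*(11)^1 + 2 = (9317) + (-968) + (88) + (2) = 8439; answer 8439

8439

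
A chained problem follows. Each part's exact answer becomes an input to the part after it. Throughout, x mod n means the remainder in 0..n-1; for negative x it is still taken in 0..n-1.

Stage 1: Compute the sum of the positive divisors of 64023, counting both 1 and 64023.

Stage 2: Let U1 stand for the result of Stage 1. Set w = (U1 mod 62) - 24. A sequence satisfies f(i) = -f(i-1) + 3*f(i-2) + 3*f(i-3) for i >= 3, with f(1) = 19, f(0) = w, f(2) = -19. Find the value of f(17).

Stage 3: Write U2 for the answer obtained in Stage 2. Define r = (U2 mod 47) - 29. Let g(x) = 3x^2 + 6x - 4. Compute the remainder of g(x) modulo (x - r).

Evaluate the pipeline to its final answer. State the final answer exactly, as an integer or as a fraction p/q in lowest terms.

Stage 1: 64023 = 3 * 21341; sigma = (1 + 3) * (1 + 21341) = 4 * 21342 = 85368; answer 85368
Stage 2: U1 = 85368; w = 32; f(3) = -1*(-19) + 3*(19) + 3*(32) = 172; iterating: f(3)=172, f(4)=-172, f(5)=631, f(6)=-631, f(7)=2008, f(8)=-2008, f(9)=6139, f(10)=-6139, f(11)=18532, f(12)=-18532, f(13)=55711, f(14)=-55711, f(15)=167248, f(16)=-167248, f(17)=501859; answer 501859
Stage 3: U2 = 501859; r = 11; remainder = value at the root: 3*(11)^2 + 6*(11)^1 - 4 = (363) + (66) + (-4) = 425; answer 425

425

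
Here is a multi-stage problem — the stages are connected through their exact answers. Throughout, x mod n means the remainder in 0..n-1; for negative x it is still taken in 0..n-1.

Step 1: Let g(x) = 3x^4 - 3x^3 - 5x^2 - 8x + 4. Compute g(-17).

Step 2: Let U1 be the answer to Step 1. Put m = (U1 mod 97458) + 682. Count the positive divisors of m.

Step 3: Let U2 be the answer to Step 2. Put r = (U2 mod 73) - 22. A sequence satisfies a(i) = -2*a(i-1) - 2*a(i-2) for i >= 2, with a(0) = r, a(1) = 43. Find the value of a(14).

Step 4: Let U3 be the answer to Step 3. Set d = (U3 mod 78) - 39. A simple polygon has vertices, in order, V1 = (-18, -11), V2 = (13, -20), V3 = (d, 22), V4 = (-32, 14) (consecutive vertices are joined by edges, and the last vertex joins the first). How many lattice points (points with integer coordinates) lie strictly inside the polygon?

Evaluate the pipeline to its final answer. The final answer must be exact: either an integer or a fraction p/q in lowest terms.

Step 1: 3*(-17)^4 - 3*(-17)^3 - 5*(-17)^2 - 8*(-17)^1 + 4 = (250563) + (14739) + (-1445) + (136) + (4) = 263997; answer 263997
Step 2: U1 = 263997; m = 69763; 69763 is prime, so its only divisors are 1 and 69763; count = 2; answer 2
Step 3: U2 = 2; r = -20; a(2) = -2*(43) - 2*(-20) = -46; iterating: a(2)=-46, a(3)=6, a(4)=80, a(5)=-172, a(6)=184, a(7)=-24, a(8)=-320, a(9)=688, a(10)=-736, a(11)=96, a(12)=1280, a(13)=-2752, a(14)=2944; answer 2944
Step 4: U3 = 2944; d = 19; cross terms: (-18*-20 - 13*-11)=503, (13*22 - 19*-20)=666, (19*14 - -32*22)=970, (-32*-11 - -18*14)=604; twice the area = |2743| = 2743; area = 2743/2; boundary points = 1 + 6 + 1 + 1 = 9; strictly interior points = area - boundary/2 + 1 = 1368; answer 1368

1368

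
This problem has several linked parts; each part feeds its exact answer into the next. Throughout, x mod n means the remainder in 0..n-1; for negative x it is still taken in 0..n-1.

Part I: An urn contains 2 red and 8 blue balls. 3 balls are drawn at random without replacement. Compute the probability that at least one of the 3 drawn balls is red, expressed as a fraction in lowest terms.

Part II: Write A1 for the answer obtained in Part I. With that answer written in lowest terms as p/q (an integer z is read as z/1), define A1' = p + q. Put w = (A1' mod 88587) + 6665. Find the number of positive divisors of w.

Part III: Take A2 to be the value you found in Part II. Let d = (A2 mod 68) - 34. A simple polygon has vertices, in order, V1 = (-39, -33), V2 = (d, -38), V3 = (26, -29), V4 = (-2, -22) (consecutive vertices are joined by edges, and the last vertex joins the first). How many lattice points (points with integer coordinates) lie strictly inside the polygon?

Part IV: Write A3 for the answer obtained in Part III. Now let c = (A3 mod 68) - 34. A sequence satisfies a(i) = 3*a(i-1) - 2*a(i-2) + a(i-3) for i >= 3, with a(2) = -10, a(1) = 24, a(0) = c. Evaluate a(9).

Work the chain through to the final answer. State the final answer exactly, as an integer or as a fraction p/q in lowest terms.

-14986

Part I: total draws C(10,3) = 120; complement C(8,3) = 56; favorable 120 - 56 = 64; P = 8/15; answer 8/15
Part II: A1 = 8/15; threaded value p + q = 23; w = 6688; 6688 = 2^5 * 11 * 19; number of divisors = (5+1) * (1+1) * (1+1) = 24; answer 24
Part III: A2 = 24; d = -10; cross terms: (-39*-38 - -10*-33)=1152, (-10*-29 - 26*-38)=1278, (26*-22 - -2*-29)=-630, (-2*-33 - -39*-22)=-792; twice the area = |1008| = 1008; area = 504; boundary points = 1 + 9 + 7 + 1 = 18; strictly interior points = area - boundary/2 + 1 = 496; answer 496
Part IV: A3 = 496; c = -14; a(3) = 3*(-10) - 2*(24) + 1*(-14) = -92; iterating: a(3)=-92, a(4)=-232, a(5)=-522, a(6)=-1194, a(7)=-2770, a(8)=-6444, a(9)=-14986; answer -14986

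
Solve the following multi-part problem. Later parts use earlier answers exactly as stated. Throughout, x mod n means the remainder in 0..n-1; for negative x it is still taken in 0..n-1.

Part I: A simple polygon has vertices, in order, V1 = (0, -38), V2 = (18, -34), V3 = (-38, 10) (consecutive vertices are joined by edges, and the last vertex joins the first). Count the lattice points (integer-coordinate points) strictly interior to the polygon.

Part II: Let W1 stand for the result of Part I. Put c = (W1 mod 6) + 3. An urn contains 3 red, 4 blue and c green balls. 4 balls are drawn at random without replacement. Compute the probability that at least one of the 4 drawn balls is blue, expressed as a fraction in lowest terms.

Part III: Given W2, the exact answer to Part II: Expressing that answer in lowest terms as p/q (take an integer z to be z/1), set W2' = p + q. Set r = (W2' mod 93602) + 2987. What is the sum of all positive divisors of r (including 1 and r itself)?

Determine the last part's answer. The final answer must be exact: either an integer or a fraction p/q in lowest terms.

Part I: cross terms: (0*-34 - 18*-38)=684, (18*10 - -38*-34)=-1112, (-38*-38 - 0*10)=1444; twice the area = |1016| = 1016; area = 508; boundary points = 2 + 4 + 2 = 8; strictly interior points = area - boundary/2 + 1 = 505; answer 505
Part II: W1 = 505; c = 4; total draws C(11,4) = 330; complement C(7,4) = 35; favorable 330 - 35 = 295; P = 59/66; answer 59/66
Part III: W2 = 59/66; threaded value p + q = 125; r = 3112; 3112 = 2^3 * 389; sigma = (1 + 2 + 4 + 8) * (1 + 389) = 15 * 390 = 5850; answer 5850

5850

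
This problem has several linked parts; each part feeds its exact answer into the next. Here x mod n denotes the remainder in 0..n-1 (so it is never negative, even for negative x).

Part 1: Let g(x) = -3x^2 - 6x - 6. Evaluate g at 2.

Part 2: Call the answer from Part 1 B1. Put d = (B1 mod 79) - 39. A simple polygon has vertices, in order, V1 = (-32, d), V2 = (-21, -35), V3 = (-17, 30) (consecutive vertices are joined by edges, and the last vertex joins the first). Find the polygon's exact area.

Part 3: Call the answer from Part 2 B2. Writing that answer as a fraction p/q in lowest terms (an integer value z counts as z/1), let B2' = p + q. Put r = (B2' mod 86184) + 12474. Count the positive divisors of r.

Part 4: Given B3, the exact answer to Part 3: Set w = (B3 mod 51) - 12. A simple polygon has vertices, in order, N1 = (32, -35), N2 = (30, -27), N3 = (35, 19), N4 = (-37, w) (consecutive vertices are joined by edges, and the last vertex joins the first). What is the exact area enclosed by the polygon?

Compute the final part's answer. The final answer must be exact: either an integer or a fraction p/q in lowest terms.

Part 1: -3*(2)^2 - 6*(2)^1 - 6 = (-12) + (-12) + (-6) = -30; answer -30
Part 2: B1 = -30; d = 10; cross terms: (-32*-35 - -21*10)=1330, (-21*30 - -17*-35)=-1225, (-17*10 - -32*30)=790; twice the area = |895| = 895; area = 895/2; answer 895/2
Part 3: B2 = 895/2; threaded value p + q = 897; r = 13371; 13371 = 3 * 4457; number of divisors = (1+1) * (1+1) = 4; answer 4
Part 4: B3 = 4; w = -8; cross terms: (32*-27 - 30*-35)=186, (30*19 - 35*-27)=1515, (35*-8 - -37*19)=423, (-37*-35 - 32*-8)=1551; twice the area = |3675| = 3675; area = 3675/2; answer 3675/2

3675/2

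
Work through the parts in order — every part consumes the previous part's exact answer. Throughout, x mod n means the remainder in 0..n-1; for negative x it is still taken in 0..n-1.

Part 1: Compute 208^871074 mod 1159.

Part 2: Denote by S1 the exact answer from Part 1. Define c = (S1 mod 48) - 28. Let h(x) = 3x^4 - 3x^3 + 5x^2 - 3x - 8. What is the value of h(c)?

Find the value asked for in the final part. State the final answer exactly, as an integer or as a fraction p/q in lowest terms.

334090

Part 1: squarings mod 1159: 208^1=208, 208^2=381, 208^4=286, 208^8=666, 208^16=818, 208^32=381, 208^64=286, 208^128=666, 208^256=818, 208^512=381, 208^1024=286, 208^2048=666, 208^4096=818, 208^8192=381, 208^16384=286, 208^32768=666, 208^65536=818, 208^131072=381, 208^262144=286, 208^524288=666; 208^871074 = 208^2 * 208^32 * 208^128 * 208^512 * 208^2048 * 208^16384 * 208^65536 * 208^262144 * 208^524288 = 58 (mod 1159); answer 58
Part 2: S1 = 58; c = -18; 3*(-18)^4 - 3*(-18)^3 + 5*(-18)^2 - 3*(-18)^1 - 8 = (314928) + (17496) + (1620) + (54) + (-8) = 334090; answer 334090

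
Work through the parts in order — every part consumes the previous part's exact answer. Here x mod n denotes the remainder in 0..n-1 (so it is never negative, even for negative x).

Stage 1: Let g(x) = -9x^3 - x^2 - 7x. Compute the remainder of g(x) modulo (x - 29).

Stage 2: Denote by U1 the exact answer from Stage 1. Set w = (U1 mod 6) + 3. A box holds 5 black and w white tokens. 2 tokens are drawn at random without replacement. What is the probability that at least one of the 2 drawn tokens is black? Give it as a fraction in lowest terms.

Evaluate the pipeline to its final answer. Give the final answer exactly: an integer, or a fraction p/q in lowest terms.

8/11

Stage 1: remainder = value at the root: -9*(29)^3 - 1*(29)^2 - 7*(29)^1 = (-219501) + (-841) + (-203) = -220545; answer -220545
Stage 2: U1 = -220545; w = 6; total draws C(11,2) = 55; complement C(6,2) = 15; favorable 55 - 15 = 40; P = 8/11; answer 8/11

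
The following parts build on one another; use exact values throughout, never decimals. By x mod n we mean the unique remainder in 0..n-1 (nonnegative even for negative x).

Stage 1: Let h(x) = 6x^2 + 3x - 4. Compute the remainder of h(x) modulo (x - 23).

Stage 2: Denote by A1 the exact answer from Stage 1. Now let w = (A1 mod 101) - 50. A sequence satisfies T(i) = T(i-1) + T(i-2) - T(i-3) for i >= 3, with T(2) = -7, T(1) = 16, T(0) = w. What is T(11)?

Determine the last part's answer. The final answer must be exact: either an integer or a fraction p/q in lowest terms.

196

Stage 1: remainder = value at the root: 6*(23)^2 + 3*(23)^1 - 4 = (3174) + (69) + (-4) = 3239; answer 3239
Stage 2: A1 = 3239; w = -43; T(3) = 1*(-7) + 1*(16) - 1*(-43) = 52; iterating: T(3)=52, T(4)=29, T(5)=88, T(6)=65, T(7)=124, T(8)=101, T(9)=160, T(10)=137, T(11)=196; answer 196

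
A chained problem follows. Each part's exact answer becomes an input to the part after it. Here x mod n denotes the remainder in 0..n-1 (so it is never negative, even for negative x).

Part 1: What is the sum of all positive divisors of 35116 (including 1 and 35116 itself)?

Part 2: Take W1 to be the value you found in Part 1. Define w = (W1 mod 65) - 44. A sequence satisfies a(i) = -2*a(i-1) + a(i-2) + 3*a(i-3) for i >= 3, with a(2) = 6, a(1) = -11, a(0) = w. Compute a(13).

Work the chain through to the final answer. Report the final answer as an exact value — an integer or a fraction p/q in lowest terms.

Part 1: 35116 = 2^2 * 8779; sigma = (1 + 2 + 4) * (1 + 8779) = 7 * 8780 = 61460; answer 61460
Part 2: W1 = 61460; w = -9; a(3) = -2*(6) + 1*(-11) + 3*(-9) = -50; iterating: a(3)=-50, a(4)=73, a(5)=-178, a(6)=279, a(7)=-517, a(8)=779, a(9)=-1238, a(10)=1704, a(11)=-2309, a(12)=2608, a(13)=-2413; answer -2413

-2413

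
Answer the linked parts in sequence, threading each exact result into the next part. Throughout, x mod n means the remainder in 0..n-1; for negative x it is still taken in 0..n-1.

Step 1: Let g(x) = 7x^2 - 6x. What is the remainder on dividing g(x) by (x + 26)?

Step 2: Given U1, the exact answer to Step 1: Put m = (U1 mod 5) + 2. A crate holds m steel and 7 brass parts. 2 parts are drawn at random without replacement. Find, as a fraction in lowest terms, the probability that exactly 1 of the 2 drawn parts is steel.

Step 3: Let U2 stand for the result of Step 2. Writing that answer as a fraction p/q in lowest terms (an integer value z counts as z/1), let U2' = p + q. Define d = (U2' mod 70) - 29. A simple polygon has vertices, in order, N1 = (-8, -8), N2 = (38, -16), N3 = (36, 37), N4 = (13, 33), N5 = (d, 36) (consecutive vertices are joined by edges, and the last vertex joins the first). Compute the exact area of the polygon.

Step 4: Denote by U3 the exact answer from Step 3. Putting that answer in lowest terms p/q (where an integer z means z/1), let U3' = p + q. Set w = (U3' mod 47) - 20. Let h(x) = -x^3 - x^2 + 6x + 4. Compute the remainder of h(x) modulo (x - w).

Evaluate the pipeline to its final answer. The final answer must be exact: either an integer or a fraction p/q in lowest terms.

-5096

Step 1: remainder = value at the root: 7*(-26)^2 - 6*(-26)^1 = (4732) + (156) = 4888; answer 4888
Step 2: U1 = 4888; m = 5; total draws C(12,2) = 66; favorable C(5,1)*C(7,1) = 35; P = 35/66; answer 35/66
Step 3: U2 = 35/66; threaded value p + q = 101; d = 2; cross terms: (-8*-16 - 38*-8)=432, (38*37 - 36*-16)=1982, (36*33 - 13*37)=707, (13*36 - 2*33)=402, (2*-8 - -8*36)=272; twice the area = |3795| = 3795; area = 3795/2; answer 3795/2
Step 4: U3 = 3795/2; threaded value p + q = 3797; w = 17; remainder = value at the root: -1*(17)^3 - 1*(17)^2 + 6*(17)^1 + 4 = (-4913) + (-289) + (102) + (4) = -5096; answer -5096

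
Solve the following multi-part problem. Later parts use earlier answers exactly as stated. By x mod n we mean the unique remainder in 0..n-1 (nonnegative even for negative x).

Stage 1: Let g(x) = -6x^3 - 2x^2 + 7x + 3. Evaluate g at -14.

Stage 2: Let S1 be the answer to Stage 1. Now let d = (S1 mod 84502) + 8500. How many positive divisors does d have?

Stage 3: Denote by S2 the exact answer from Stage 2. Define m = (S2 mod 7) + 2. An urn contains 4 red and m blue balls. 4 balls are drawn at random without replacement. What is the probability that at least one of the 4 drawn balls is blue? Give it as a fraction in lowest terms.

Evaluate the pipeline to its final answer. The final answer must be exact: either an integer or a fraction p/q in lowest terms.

Stage 1: -6*(-14)^3 - 2*(-14)^2 + 7*(-14)^1 + 3 = (16464) + (-392) + (-98) + (3) = 15977; answer 15977
Stage 2: S1 = 15977; d = 24477; 24477 = 3 * 41 * 199; number of divisors = (1+1) * (1+1) * (1+1) = 8; answer 8
Stage 3: S2 = 8; m = 3; total draws C(7,4) = 35; complement C(4,4) = 1; favorable 35 - 1 = 34; P = 34/35; answer 34/35

34/35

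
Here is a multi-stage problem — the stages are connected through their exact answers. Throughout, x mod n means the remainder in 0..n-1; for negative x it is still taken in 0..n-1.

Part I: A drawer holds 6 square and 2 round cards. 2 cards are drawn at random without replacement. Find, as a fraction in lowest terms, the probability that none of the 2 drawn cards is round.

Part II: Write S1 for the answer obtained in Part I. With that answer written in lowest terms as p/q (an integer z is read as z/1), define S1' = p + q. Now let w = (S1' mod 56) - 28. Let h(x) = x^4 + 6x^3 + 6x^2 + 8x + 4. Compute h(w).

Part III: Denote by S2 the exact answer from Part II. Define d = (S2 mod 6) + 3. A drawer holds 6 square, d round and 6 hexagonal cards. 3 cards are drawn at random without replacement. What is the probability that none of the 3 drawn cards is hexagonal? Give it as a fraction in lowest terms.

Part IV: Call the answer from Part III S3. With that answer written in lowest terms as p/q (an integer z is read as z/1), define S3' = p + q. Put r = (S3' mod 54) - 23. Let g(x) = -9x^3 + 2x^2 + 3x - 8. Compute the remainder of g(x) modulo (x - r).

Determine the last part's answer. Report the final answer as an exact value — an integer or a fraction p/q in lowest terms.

1990

Part I: total draws C(8,2) = 28; favorable C(6,2) = 15; P = 15/28; answer 15/28
Part II: S1 = 15/28; threaded value p + q = 43; w = 15; 1*(15)^4 + 6*(15)^3 + 6*(15)^2 + 8*(15)^1 + 4 = (50625) + (20250) + (1350) + (120) + (4) = 72349; answer 72349
Part III: S2 = 72349; d = 4; total draws C(16,3) = 560; favorable C(10,3) = 120; P = 3/14; answer 3/14
Part IV: S3 = 3/14; threaded value p + q = 17; r = -6; remainder = value at the root: -9*(-6)^3 + 2*(-6)^2 + 3*(-6)^1 - 8 = (1944) + (72) + (-18) + (-8) = 1990; answer 1990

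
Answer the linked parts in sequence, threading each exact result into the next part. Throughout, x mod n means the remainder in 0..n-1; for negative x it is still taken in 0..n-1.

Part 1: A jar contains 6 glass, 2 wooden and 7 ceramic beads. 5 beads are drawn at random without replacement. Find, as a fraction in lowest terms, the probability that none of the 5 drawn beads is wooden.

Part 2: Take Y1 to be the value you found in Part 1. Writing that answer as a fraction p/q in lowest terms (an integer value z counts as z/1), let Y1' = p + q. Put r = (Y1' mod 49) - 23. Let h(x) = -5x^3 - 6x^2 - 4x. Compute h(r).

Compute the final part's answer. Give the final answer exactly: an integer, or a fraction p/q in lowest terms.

10023

Part 1: total draws C(15,5) = 3003; favorable C(13,5) = 1287; P = 3/7; answer 3/7
Part 2: Y1 = 3/7; threaded value p + q = 10; r = -13; -5*(-13)^3 - 6*(-13)^2 - 4*(-13)^1 = (10985) + (-1014) + (52) = 10023; answer 10023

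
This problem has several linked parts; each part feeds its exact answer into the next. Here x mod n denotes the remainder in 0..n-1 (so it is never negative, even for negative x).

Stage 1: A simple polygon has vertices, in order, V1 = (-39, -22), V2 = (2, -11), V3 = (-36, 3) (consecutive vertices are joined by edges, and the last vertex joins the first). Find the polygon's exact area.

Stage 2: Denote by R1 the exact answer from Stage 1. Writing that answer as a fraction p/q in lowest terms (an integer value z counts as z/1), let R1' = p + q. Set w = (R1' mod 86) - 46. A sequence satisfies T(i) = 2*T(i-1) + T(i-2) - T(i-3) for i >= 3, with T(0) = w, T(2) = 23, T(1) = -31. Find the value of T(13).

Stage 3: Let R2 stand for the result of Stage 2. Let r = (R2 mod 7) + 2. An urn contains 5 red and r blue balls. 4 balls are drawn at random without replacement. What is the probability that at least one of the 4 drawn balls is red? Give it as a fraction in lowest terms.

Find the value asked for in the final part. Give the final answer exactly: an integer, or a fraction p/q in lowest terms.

Stage 1: cross terms: (-39*-11 - 2*-22)=473, (2*3 - -36*-11)=-390, (-36*-22 - -39*3)=909; twice the area = |992| = 992; area = 496; answer 496
Stage 2: R1 = 496; threaded value p + q = 497; w = 21; T(3) = 2*(23) + 1*(-31) - 1*(21) = -6; iterating: T(3)=-6, T(4)=42, T(5)=55, T(6)=158, T(7)=329, T(8)=761, T(9)=1693, T(10)=3818, T(11)=8568, T(12)=19261, T(13)=43272; answer 43272
Stage 3: R2 = 43272; r = 7; total draws C(12,4) = 495; complement C(7,4) = 35; favorable 495 - 35 = 460; P = 92/99; answer 92/99

92/99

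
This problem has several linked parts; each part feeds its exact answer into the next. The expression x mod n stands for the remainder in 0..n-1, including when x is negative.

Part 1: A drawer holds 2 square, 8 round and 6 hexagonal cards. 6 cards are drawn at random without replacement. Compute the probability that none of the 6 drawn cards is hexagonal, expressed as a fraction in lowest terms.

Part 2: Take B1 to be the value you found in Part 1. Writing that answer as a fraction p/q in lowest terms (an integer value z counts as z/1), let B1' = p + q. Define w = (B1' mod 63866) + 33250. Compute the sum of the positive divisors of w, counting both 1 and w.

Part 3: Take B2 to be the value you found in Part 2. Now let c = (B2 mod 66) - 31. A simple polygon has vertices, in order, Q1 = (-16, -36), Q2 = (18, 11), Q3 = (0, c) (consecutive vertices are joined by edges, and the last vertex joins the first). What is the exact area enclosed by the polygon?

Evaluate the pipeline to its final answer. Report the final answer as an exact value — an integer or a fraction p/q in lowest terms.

423

Part 1: total draws C(16,6) = 8008; favorable C(10,6) = 210; P = 15/572; answer 15/572
Part 2: B1 = 15/572; threaded value p + q = 587; w = 33837; 33837 = 3 * 11279; sigma = (1 + 3) * (1 + 11279) = 4 * 11280 = 45120; answer 45120
Part 3: B2 = 45120; c = 11; cross terms: (-16*11 - 18*-36)=472, (18*11 - 0*11)=198, (0*-36 - -16*11)=176; twice the area = |846| = 846; area = 423; answer 423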